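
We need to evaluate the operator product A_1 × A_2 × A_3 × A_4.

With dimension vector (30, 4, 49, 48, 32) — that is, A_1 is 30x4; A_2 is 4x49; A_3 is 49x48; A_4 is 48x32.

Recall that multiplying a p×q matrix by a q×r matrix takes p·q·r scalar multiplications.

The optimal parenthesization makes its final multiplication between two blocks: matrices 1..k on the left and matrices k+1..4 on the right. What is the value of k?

Adjacent pairs: A_1A_2 = 30·4·49 = 5880; A_2A_3 = 4·49·48 = 9408; A_3A_4 = 49·48·32 = 75264.
Length 3: A_1..A_3: k=1: 0+9408+30·4·48=15168; k=2: 5880+0+30·49·48=76440 → min 15168 | A_2..A_4: k=2: 0+75264+4·49·32=81536; k=3: 9408+0+4·48·32=15552 → min 15552.
Top-level splits: k=1: (A_1..A_1)·(A_2..A_4) → 0+15552+30·4·32 = 19392; k=2: (A_1..A_2)·(A_3..A_4) → 5880+75264+30·49·32 = 128184; k=3: (A_1..A_3)·(A_4..A_4) → 15168+0+30·48·32 = 61248.
Best split is after A_1, i.e. k = 1.

1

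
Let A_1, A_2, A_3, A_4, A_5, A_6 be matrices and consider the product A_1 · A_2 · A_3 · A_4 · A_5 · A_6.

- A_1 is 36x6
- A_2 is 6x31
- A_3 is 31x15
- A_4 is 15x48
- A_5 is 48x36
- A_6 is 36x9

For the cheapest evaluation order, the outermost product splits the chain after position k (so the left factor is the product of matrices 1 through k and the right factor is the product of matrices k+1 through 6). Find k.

1

Adjacent pairs: A_1A_2 = 36·6·31 = 6696; A_2A_3 = 6·31·15 = 2790; A_3A_4 = 31·15·48 = 22320; A_4A_5 = 15·48·36 = 25920; A_5A_6 = 48·36·9 = 15552.
Length 3: A_1..A_3: k=1: 0+2790+36·6·15=6030; k=2: 6696+0+36·31·15=23436 → min 6030 | A_2..A_4: k=2: 0+22320+6·31·48=31248; k=3: 2790+0+6·15·48=7110 → min 7110 | A_3..A_5: k=3: 0+25920+31·15·36=42660; k=4: 22320+0+31·48·36=75888 → min 42660 | A_4..A_6: k=4: 0+15552+15·48·9=22032; k=5: 25920+0+15·36·9=30780 → min 22032.
Length 4: A_1..A_4: k=1: 0+7110+36·6·48=17478; k=2: 6696+22320+36·31·48=82584; k=3: 6030+0+36·15·48=31950 → min 17478 | A_2..A_5: k=2: 0+42660+6·31·36=49356; k=3: 2790+25920+6·15·36=31950; k=4: 7110+0+6·48·36=17478 → min 17478 | A_3..A_6: k=3: 0+22032+31·15·9=26217; k=4: 22320+15552+31·48·9=51264; k=5: 42660+0+31·36·9=52704 → min 26217.
Length 5: A_1..A_5: k=1: 0+17478+36·6·36=25254; k=2: 6696+42660+36·31·36=89532; k=3: 6030+25920+36·15·36=51390; k=4: 17478+0+36·48·36=79686 → min 25254 | A_2..A_6: k=2: 0+26217+6·31·9=27891; k=3: 2790+22032+6·15·9=25632; k=4: 7110+15552+6·48·9=25254; k=5: 17478+0+6·36·9=19422 → min 19422.
Top-level splits: k=1: (A_1..A_1)·(A_2..A_6) → 0+19422+36·6·9 = 21366; k=2: (A_1..A_2)·(A_3..A_6) → 6696+26217+36·31·9 = 42957; k=3: (A_1..A_3)·(A_4..A_6) → 6030+22032+36·15·9 = 32922; k=4: (A_1..A_4)·(A_5..A_6) → 17478+15552+36·48·9 = 48582; k=5: (A_1..A_5)·(A_6..A_6) → 25254+0+36·36·9 = 36918.
Best split is after A_1, i.e. k = 1.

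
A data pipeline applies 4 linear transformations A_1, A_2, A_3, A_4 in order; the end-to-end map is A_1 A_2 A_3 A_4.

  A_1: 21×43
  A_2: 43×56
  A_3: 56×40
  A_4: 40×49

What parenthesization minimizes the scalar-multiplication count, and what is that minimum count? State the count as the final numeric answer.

138768

Adjacent pairs: A_1A_2 = 21·43·56 = 50568; A_2A_3 = 43·56·40 = 96320; A_3A_4 = 56·40·49 = 109760.
Length 3: A_1..A_3: k=1: 0+96320+21·43·40=132440; k=2: 50568+0+21·56·40=97608 → min 97608 | A_2..A_4: k=2: 0+109760+43·56·49=227752; k=3: 96320+0+43·40·49=180600 → min 180600.
Length 4: A_1..A_4: k=1: 0+180600+21·43·49=224847; k=2: 50568+109760+21·56·49=217952; k=3: 97608+0+21·40·49=138768 → min 138768.
Optimal parenthesization: (((A_1 A_2) A_3) A_4) with cost 138768.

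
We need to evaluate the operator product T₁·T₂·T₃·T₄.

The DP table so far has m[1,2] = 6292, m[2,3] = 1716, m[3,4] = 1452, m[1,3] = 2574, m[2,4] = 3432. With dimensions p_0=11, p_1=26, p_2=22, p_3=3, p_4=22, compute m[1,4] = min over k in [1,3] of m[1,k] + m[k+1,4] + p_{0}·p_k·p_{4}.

m[1,4] = min over k∈[1,3] of m[1,k]+m[k+1,4]+p_{0}·p_k·p_{4}.
k=1: 0 + 3432 + 11·26·22 = 9724; k=2: 6292 + 1452 + 11·22·22 = 13068; k=3: 2574 + 0 + 11·3·22 = 3300.
Minimum: 3300 at k=3.

3300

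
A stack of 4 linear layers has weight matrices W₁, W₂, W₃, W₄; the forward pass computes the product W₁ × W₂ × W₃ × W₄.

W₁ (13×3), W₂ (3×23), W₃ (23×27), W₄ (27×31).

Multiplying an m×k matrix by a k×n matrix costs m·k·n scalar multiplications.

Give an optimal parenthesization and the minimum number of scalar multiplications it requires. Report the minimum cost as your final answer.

Adjacent pairs: W₁W₂ = 13·3·23 = 897; W₂W₃ = 3·23·27 = 1863; W₃W₄ = 23·27·31 = 19251.
Length 3: W₁..W₃: k=1: 0+1863+13·3·27=2916; k=2: 897+0+13·23·27=8970 → min 2916 | W₂..W₄: k=2: 0+19251+3·23·31=21390; k=3: 1863+0+3·27·31=4374 → min 4374.
Length 4: W₁..W₄: k=1: 0+4374+13·3·31=5583; k=2: 897+19251+13·23·31=29417; k=3: 2916+0+13·27·31=13797 → min 5583.
Optimal parenthesization: (W₁ × ((W₂ × W₃) × W₄)) with cost 5583.

5583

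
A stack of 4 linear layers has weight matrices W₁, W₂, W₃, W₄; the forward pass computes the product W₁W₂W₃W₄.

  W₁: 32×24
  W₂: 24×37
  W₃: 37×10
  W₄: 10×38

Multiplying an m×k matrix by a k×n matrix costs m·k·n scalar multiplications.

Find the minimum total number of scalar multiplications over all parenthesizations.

28720

Adjacent pairs: W₁W₂ = 32·24·37 = 28416; W₂W₃ = 24·37·10 = 8880; W₃W₄ = 37·10·38 = 14060.
Length 3: W₁..W₃: k=1: 0+8880+32·24·10=16560; k=2: 28416+0+32·37·10=40256 → min 16560 | W₂..W₄: k=2: 0+14060+24·37·38=47804; k=3: 8880+0+24·10·38=18000 → min 18000.
Length 4: W₁..W₄: k=1: 0+18000+32·24·38=47184; k=2: 28416+14060+32·37·38=87468; k=3: 16560+0+32·10·38=28720 → min 28720.
Optimal order: ((W₁(W₂W₃))W₄) with cost 28720.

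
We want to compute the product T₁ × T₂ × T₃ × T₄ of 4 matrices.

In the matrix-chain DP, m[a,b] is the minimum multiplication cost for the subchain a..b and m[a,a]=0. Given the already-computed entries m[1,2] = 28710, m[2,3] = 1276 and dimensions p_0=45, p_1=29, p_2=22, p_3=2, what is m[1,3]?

3886

m[1,3] = min over k∈[1,2] of m[1,k]+m[k+1,3]+p_{0}·p_k·p_{3}.
k=1: 0 + 1276 + 45·29·2 = 3886; k=2: 28710 + 0 + 45·22·2 = 30690.
Minimum: 3886 at k=1.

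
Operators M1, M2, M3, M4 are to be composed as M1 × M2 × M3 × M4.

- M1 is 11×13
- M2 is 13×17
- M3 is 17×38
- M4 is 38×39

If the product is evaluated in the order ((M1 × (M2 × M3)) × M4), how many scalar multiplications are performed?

30134

(M2 × M3): 13×17 by 17×38 → 13×38, cost 13·17·38 = 8398
(M1 × (M2 × M3)): 11×13 by 13×38 → 11×38, cost 11·13·38 = 5434; cumulative 13832
((M1 × (M2 × M3)) × M4): 11×38 by 38×39 → 11×39, cost 11·38·39 = 16302; cumulative 30134
Total: 30134 scalar multiplications.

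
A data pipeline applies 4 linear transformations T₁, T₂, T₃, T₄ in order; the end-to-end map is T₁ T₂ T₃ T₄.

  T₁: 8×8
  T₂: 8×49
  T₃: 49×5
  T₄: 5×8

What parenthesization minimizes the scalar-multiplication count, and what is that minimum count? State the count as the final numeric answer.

2600

Adjacent pairs: T₁T₂ = 8·8·49 = 3136; T₂T₃ = 8·49·5 = 1960; T₃T₄ = 49·5·8 = 1960.
Length 3: T₁..T₃: k=1: 0+1960+8·8·5=2280; k=2: 3136+0+8·49·5=5096 → min 2280 | T₂..T₄: k=2: 0+1960+8·49·8=5096; k=3: 1960+0+8·5·8=2280 → min 2280.
Length 4: T₁..T₄: k=1: 0+2280+8·8·8=2792; k=2: 3136+1960+8·49·8=8232; k=3: 2280+0+8·5·8=2600 → min 2600.
Optimal parenthesization: ((T₁ (T₂ T₃)) T₄) with cost 2600.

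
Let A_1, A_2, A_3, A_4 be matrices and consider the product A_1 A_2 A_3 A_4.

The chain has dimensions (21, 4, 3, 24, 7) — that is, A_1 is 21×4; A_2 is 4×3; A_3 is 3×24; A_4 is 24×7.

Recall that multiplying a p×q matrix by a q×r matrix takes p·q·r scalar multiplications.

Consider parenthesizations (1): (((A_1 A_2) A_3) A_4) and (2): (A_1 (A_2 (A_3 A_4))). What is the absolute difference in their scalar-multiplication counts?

4116

Order (1) = (((A_1 A_2) A_3) A_4): (A_1 A_2): 21×4 by 4×3 → 21×3, cost 21·4·3 = 252; ((A_1 A_2) A_3): 21×3 by 3×24 → 21×24, cost 21·3·24 = 1512; cumulative 1764; (((A_1 A_2) A_3) A_4): 21×24 by 24×7 → 21×7, cost 21·24·7 = 3528; cumulative 5292. Total 5292.
Order (2) = (A_1 (A_2 (A_3 A_4))): (A_3 A_4): 3×24 by 24×7 → 3×7, cost 3·24·7 = 504; (A_2 (A_3 A_4)): 4×3 by 3×7 → 4×7, cost 4·3·7 = 84; cumulative 588; (A_1 (A_2 (A_3 A_4))): 21×4 by 4×7 → 21×7, cost 21·4·7 = 588; cumulative 1176. Total 1176.
Difference: |5292 − 1176| = 4116.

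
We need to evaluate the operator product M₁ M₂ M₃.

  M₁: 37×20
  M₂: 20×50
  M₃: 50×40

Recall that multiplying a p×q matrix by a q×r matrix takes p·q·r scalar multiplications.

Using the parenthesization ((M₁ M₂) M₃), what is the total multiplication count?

(M₁ M₂): 37×20 by 20×50 → 37×50, cost 37·20·50 = 37000
((M₁ M₂) M₃): 37×50 by 50×40 → 37×40, cost 37·50·40 = 74000; cumulative 111000
Total: 111000 scalar multiplications.

111000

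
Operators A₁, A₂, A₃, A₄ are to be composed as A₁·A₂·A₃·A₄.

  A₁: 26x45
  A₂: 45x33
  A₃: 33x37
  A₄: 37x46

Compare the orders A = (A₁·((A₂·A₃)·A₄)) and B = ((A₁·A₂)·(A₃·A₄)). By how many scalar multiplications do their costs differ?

51111

Order A = (A₁·((A₂·A₃)·A₄)): (A₂·A₃): 45×33 by 33×37 → 45×37, cost 45·33·37 = 54945; ((A₂·A₃)·A₄): 45×37 by 37×46 → 45×46, cost 45·37·46 = 76590; cumulative 131535; (A₁·((A₂·A₃)·A₄)): 26×45 by 45×46 → 26×46, cost 26·45·46 = 53820; cumulative 185355. Total 185355.
Order B = ((A₁·A₂)·(A₃·A₄)): (A₁·A₂): 26×45 by 45×33 → 26×33, cost 26·45·33 = 38610; (A₃·A₄): 33×37 by 37×46 → 33×46, cost 33·37·46 = 56166; ((A₁·A₂)·(A₃·A₄)): 26×33 by 33×46 → 26×46, cost 26·33·46 = 39468; cumulative 134244. Total 134244.
Difference: |185355 − 134244| = 51111.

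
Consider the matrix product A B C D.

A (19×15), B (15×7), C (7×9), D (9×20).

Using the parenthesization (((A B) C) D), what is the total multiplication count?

(A B): 19×15 by 15×7 → 19×7, cost 19·15·7 = 1995
((A B) C): 19×7 by 7×9 → 19×9, cost 19·7·9 = 1197; cumulative 3192
(((A B) C) D): 19×9 by 9×20 → 19×20, cost 19·9·20 = 3420; cumulative 6612
Total: 6612 scalar multiplications.

6612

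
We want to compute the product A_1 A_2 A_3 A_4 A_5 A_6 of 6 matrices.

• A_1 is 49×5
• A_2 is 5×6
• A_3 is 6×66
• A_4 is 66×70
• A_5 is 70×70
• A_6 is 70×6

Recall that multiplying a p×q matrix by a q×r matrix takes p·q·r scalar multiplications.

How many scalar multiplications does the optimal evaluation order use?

53150

Adjacent pairs: A_1A_2 = 49·5·6 = 1470; A_2A_3 = 5·6·66 = 1980; A_3A_4 = 6·66·70 = 27720; A_4A_5 = 66·70·70 = 323400; A_5A_6 = 70·70·6 = 29400.
Length 3: A_1..A_3: k=1: 0+1980+49·5·66=18150; k=2: 1470+0+49·6·66=20874 → min 18150 | A_2..A_4: k=2: 0+27720+5·6·70=29820; k=3: 1980+0+5·66·70=25080 → min 25080 | A_3..A_5: k=3: 0+323400+6·66·70=351120; k=4: 27720+0+6·70·70=57120 → min 57120 | A_4..A_6: k=4: 0+29400+66·70·6=57120; k=5: 323400+0+66·70·6=351120 → min 57120.
Length 4: A_1..A_4: k=1: 0+25080+49·5·70=42230; k=2: 1470+27720+49·6·70=49770; k=3: 18150+0+49·66·70=244530 → min 42230 | A_2..A_5: k=2: 0+57120+5·6·70=59220; k=3: 1980+323400+5·66·70=348480; k=4: 25080+0+5·70·70=49580 → min 49580 | A_3..A_6: k=3: 0+57120+6·66·6=59496; k=4: 27720+29400+6·70·6=59640; k=5: 57120+0+6·70·6=59640 → min 59496.
Length 5: A_1..A_5: k=1: 0+49580+49·5·70=66730; k=2: 1470+57120+49·6·70=79170; k=3: 18150+323400+49·66·70=567930; k=4: 42230+0+49·70·70=282330 → min 66730 | A_2..A_6: k=2: 0+59496+5·6·6=59676; k=3: 1980+57120+5·66·6=61080; k=4: 25080+29400+5·70·6=56580; k=5: 49580+0+5·70·6=51680 → min 51680.
Length 6: A_1..A_6: k=1: 0+51680+49·5·6=53150; k=2: 1470+59496+49·6·6=62730; k=3: 18150+57120+49·66·6=94674; k=4: 42230+29400+49·70·6=92210; k=5: 66730+0+49·70·6=87310 → min 53150.
Optimal order: (A_1 ((((A_2 A_3) A_4) A_5) A_6)) with cost 53150.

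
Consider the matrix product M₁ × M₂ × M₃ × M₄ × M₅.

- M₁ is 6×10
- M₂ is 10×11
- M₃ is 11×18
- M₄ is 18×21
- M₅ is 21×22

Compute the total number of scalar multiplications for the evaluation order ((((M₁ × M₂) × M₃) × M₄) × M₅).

(M₁ × M₂): 6×10 by 10×11 → 6×11, cost 6·10·11 = 660
((M₁ × M₂) × M₃): 6×11 by 11×18 → 6×18, cost 6·11·18 = 1188; cumulative 1848
(((M₁ × M₂) × M₃) × M₄): 6×18 by 18×21 → 6×21, cost 6·18·21 = 2268; cumulative 4116
((((M₁ × M₂) × M₃) × M₄) × M₅): 6×21 by 21×22 → 6×22, cost 6·21·22 = 2772; cumulative 6888
Total: 6888 scalar multiplications.

6888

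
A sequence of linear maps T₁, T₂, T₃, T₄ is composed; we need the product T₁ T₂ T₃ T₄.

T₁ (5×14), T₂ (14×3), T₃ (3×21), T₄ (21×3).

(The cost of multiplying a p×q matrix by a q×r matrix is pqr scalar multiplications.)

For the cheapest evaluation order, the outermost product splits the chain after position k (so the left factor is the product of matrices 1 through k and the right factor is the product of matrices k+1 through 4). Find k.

Adjacent pairs: T₁T₂ = 5·14·3 = 210; T₂T₃ = 14·3·21 = 882; T₃T₄ = 3·21·3 = 189.
Length 3: T₁..T₃: k=1: 0+882+5·14·21=2352; k=2: 210+0+5·3·21=525 → min 525 | T₂..T₄: k=2: 0+189+14·3·3=315; k=3: 882+0+14·21·3=1764 → min 315.
Top-level splits: k=1: (T₁..T₁)·(T₂..T₄) → 0+315+5·14·3 = 525; k=2: (T₁..T₂)·(T₃..T₄) → 210+189+5·3·3 = 444; k=3: (T₁..T₃)·(T₄..T₄) → 525+0+5·21·3 = 840.
Best split is after T₂, i.e. k = 2.

2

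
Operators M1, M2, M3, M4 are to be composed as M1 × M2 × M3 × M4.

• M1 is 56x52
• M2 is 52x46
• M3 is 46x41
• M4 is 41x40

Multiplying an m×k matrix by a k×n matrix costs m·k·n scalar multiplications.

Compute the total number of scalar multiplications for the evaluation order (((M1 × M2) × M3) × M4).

331408

(M1 × M2): 56×52 by 52×46 → 56×46, cost 56·52·46 = 133952
((M1 × M2) × M3): 56×46 by 46×41 → 56×41, cost 56·46·41 = 105616; cumulative 239568
(((M1 × M2) × M3) × M4): 56×41 by 41×40 → 56×40, cost 56·41·40 = 91840; cumulative 331408
Total: 331408 scalar multiplications.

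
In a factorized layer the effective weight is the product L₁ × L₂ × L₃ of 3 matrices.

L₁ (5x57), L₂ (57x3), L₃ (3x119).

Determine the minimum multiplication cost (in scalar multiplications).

2640

Order (L₁ × (L₂ × L₃)): (L₂ × L₃): 57×3 by 3×119 → 57×119, cost 57·3·119 = 20349; (L₁ × (L₂ × L₃)): 5×57 by 57×119 → 5×119, cost 5·57·119 = 33915; cumulative 54264. Total 54264.
Order ((L₁ × L₂) × L₃): (L₁ × L₂): 5×57 by 57×3 → 5×3, cost 5·57·3 = 855; ((L₁ × L₂) × L₃): 5×3 by 3×119 → 5×119, cost 5·3·119 = 1785; cumulative 2640. Total 2640.
Minimum: 2640.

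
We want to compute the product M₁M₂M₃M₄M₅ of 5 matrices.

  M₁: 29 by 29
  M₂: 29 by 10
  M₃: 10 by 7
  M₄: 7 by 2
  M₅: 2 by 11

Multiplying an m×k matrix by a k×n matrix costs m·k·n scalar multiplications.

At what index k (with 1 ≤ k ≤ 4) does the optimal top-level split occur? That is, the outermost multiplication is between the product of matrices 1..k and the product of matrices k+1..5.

4

Adjacent pairs: M₁M₂ = 29·29·10 = 8410; M₂M₃ = 29·10·7 = 2030; M₃M₄ = 10·7·2 = 140; M₄M₅ = 7·2·11 = 154.
Length 3: M₁..M₃: k=1: 0+2030+29·29·7=7917; k=2: 8410+0+29·10·7=10440 → min 7917 | M₂..M₄: k=2: 0+140+29·10·2=720; k=3: 2030+0+29·7·2=2436 → min 720 | M₃..M₅: k=3: 0+154+10·7·11=924; k=4: 140+0+10·2·11=360 → min 360.
Length 4: M₁..M₄: k=1: 0+720+29·29·2=2402; k=2: 8410+140+29·10·2=9130; k=3: 7917+0+29·7·2=8323 → min 2402 | M₂..M₅: k=2: 0+360+29·10·11=3550; k=3: 2030+154+29·7·11=4417; k=4: 720+0+29·2·11=1358 → min 1358.
Top-level splits: k=1: (M₁..M₁)·(M₂..M₅) → 0+1358+29·29·11 = 10609; k=2: (M₁..M₂)·(M₃..M₅) → 8410+360+29·10·11 = 11960; k=3: (M₁..M₃)·(M₄..M₅) → 7917+154+29·7·11 = 10304; k=4: (M₁..M₄)·(M₅..M₅) → 2402+0+29·2·11 = 3040.
Best split is after M₄, i.e. k = 4.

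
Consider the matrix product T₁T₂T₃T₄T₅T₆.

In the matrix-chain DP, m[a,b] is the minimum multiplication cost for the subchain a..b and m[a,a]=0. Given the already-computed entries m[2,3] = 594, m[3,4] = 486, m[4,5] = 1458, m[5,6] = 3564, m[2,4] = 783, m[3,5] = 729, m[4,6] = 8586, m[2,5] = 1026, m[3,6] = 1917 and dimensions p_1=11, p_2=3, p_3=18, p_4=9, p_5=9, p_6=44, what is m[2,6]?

m[2,6] = min over k∈[2,5] of m[2,k]+m[k+1,6]+p_{1}·p_k·p_{6}.
k=2: 0 + 1917 + 11·3·44 = 3369; k=3: 594 + 8586 + 11·18·44 = 17892; k=4: 783 + 3564 + 11·9·44 = 8703; k=5: 1026 + 0 + 11·9·44 = 5382.
Minimum: 3369 at k=2.

3369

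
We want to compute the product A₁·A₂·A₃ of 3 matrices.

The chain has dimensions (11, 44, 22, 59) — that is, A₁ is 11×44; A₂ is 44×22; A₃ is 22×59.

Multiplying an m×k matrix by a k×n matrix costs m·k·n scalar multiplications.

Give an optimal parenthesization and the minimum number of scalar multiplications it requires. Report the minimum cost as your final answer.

24926

(A₁·(A₂·A₃)): cost 85668.
((A₁·A₂)·A₃): cost 24926.
Optimal: ((A₁·A₂)·A₃) with cost 24926.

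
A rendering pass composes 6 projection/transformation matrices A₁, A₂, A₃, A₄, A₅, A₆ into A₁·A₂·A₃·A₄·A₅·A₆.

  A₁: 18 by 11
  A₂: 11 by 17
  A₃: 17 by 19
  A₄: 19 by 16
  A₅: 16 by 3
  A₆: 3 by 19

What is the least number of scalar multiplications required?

Adjacent pairs: A₁A₂ = 18·11·17 = 3366; A₂A₃ = 11·17·19 = 3553; A₃A₄ = 17·19·16 = 5168; A₄A₅ = 19·16·3 = 912; A₅A₆ = 16·3·19 = 912.
Length 3: A₁..A₃: k=1: 0+3553+18·11·19=7315; k=2: 3366+0+18·17·19=9180 → min 7315 | A₂..A₄: k=2: 0+5168+11·17·16=8160; k=3: 3553+0+11·19·16=6897 → min 6897 | A₃..A₅: k=3: 0+912+17·19·3=1881; k=4: 5168+0+17·16·3=5984 → min 1881 | A₄..A₆: k=4: 0+912+19·16·19=6688; k=5: 912+0+19·3·19=1995 → min 1995.
Length 4: A₁..A₄: k=1: 0+6897+18·11·16=10065; k=2: 3366+5168+18·17·16=13430; k=3: 7315+0+18·19·16=12787 → min 10065 | A₂..A₅: k=2: 0+1881+11·17·3=2442; k=3: 3553+912+11·19·3=5092; k=4: 6897+0+11·16·3=7425 → min 2442 | A₃..A₆: k=3: 0+1995+17·19·19=8132; k=4: 5168+912+17·16·19=11248; k=5: 1881+0+17·3·19=2850 → min 2850.
Length 5: A₁..A₅: k=1: 0+2442+18·11·3=3036; k=2: 3366+1881+18·17·3=6165; k=3: 7315+912+18·19·3=9253; k=4: 10065+0+18·16·3=10929 → min 3036 | A₂..A₆: k=2: 0+2850+11·17·19=6403; k=3: 3553+1995+11·19·19=9519; k=4: 6897+912+11·16·19=11153; k=5: 2442+0+11·3·19=3069 → min 3069.
Length 6: A₁..A₆: k=1: 0+3069+18·11·19=6831; k=2: 3366+2850+18·17·19=12030; k=3: 7315+1995+18·19·19=15808; k=4: 10065+912+18·16·19=16449; k=5: 3036+0+18·3·19=4062 → min 4062.
Optimal order: ((A₁·(A₂·(A₃·(A₄·A₅))))·A₆) with cost 4062.

4062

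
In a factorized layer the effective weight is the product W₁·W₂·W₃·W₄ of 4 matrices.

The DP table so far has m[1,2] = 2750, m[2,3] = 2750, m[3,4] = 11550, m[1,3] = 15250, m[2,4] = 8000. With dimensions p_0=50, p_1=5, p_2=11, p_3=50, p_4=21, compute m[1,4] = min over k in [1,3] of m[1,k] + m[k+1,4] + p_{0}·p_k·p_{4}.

m[1,4] = min over k∈[1,3] of m[1,k]+m[k+1,4]+p_{0}·p_k·p_{4}.
k=1: 0 + 8000 + 50·5·21 = 13250; k=2: 2750 + 11550 + 50·11·21 = 25850; k=3: 15250 + 0 + 50·50·21 = 67750.
Minimum: 13250 at k=1.

13250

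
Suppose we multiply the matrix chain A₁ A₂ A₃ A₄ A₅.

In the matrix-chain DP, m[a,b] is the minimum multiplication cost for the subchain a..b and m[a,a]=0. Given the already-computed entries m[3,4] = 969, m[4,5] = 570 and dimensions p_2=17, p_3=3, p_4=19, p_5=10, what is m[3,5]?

1080

m[3,5] = min over k∈[3,4] of m[3,k]+m[k+1,5]+p_{2}·p_k·p_{5}.
k=3: 0 + 570 + 17·3·10 = 1080; k=4: 969 + 0 + 17·19·10 = 4199.
Minimum: 1080 at k=3.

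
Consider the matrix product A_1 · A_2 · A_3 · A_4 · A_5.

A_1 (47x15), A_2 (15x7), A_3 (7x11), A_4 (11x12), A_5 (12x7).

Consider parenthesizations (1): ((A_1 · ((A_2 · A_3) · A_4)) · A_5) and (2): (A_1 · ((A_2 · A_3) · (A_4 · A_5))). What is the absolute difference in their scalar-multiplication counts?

7374

Order (1) = ((A_1 · ((A_2 · A_3) · A_4)) · A_5): (A_2 · A_3): 15×7 by 7×11 → 15×11, cost 15·7·11 = 1155; ((A_2 · A_3) · A_4): 15×11 by 11×12 → 15×12, cost 15·11·12 = 1980; cumulative 3135; (A_1 · ((A_2 · A_3) · A_4)): 47×15 by 15×12 → 47×12, cost 47·15·12 = 8460; cumulative 11595; ((A_1 · ((A_2 · A_3) · A_4)) · A_5): 47×12 by 12×7 → 47×7, cost 47·12·7 = 3948; cumulative 15543. Total 15543.
Order (2) = (A_1 · ((A_2 · A_3) · (A_4 · A_5))): (A_2 · A_3): 15×7 by 7×11 → 15×11, cost 15·7·11 = 1155; (A_4 · A_5): 11×12 by 12×7 → 11×7, cost 11·12·7 = 924; ((A_2 · A_3) · (A_4 · A_5)): 15×11 by 11×7 → 15×7, cost 15·11·7 = 1155; cumulative 3234; (A_1 · ((A_2 · A_3) · (A_4 · A_5))): 47×15 by 15×7 → 47×7, cost 47·15·7 = 4935; cumulative 8169. Total 8169.
Difference: |15543 − 8169| = 7374.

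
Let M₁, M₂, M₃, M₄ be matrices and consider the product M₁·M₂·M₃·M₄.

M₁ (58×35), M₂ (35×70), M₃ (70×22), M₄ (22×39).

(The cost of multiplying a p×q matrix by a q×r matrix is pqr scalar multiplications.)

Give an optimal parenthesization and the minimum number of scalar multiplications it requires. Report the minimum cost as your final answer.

148324

Adjacent pairs: M₁M₂ = 58·35·70 = 142100; M₂M₃ = 35·70·22 = 53900; M₃M₄ = 70·22·39 = 60060.
Length 3: M₁..M₃: k=1: 0+53900+58·35·22=98560; k=2: 142100+0+58·70·22=231420 → min 98560 | M₂..M₄: k=2: 0+60060+35·70·39=155610; k=3: 53900+0+35·22·39=83930 → min 83930.
Length 4: M₁..M₄: k=1: 0+83930+58·35·39=163100; k=2: 142100+60060+58·70·39=360500; k=3: 98560+0+58·22·39=148324 → min 148324.
Optimal parenthesization: ((M₁·(M₂·M₃))·M₄) with cost 148324.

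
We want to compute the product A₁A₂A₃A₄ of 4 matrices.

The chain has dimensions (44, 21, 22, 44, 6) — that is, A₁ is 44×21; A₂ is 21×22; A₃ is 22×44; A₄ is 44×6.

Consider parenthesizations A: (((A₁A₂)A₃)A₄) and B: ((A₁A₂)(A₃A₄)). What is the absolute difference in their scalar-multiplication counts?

42592

Order A = (((A₁A₂)A₃)A₄): (A₁A₂): 44×21 by 21×22 → 44×22, cost 44·21·22 = 20328; ((A₁A₂)A₃): 44×22 by 22×44 → 44×44, cost 44·22·44 = 42592; cumulative 62920; (((A₁A₂)A₃)A₄): 44×44 by 44×6 → 44×6, cost 44·44·6 = 11616; cumulative 74536. Total 74536.
Order B = ((A₁A₂)(A₃A₄)): (A₁A₂): 44×21 by 21×22 → 44×22, cost 44·21·22 = 20328; (A₃A₄): 22×44 by 44×6 → 22×6, cost 22·44·6 = 5808; ((A₁A₂)(A₃A₄)): 44×22 by 22×6 → 44×6, cost 44·22·6 = 5808; cumulative 31944. Total 31944.
Difference: |74536 − 31944| = 42592.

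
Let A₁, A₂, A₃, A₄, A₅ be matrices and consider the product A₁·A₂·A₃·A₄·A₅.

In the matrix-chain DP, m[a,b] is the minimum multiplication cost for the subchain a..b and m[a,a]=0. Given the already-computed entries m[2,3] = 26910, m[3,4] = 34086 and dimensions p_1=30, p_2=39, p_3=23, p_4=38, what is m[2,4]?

m[2,4] = min over k∈[2,3] of m[2,k]+m[k+1,4]+p_{1}·p_k·p_{4}.
k=2: 0 + 34086 + 30·39·38 = 78546; k=3: 26910 + 0 + 30·23·38 = 53130.
Minimum: 53130 at k=3.

53130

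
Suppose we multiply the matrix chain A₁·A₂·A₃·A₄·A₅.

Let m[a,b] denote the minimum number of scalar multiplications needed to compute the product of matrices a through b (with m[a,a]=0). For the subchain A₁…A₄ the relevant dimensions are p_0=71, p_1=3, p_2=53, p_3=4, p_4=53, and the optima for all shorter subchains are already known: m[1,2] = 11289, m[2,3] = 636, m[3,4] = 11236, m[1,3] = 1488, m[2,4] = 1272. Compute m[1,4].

m[1,4] = min over k∈[1,3] of m[1,k]+m[k+1,4]+p_{0}·p_k·p_{4}.
k=1: 0 + 1272 + 71·3·53 = 12561; k=2: 11289 + 11236 + 71·53·53 = 221964; k=3: 1488 + 0 + 71·4·53 = 16540.
Minimum: 12561 at k=1.

12561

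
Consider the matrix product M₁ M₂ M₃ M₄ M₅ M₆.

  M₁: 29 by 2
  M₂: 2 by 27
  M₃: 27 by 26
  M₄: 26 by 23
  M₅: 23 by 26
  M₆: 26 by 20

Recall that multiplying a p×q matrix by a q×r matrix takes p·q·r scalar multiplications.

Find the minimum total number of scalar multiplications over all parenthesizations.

Adjacent pairs: M₁M₂ = 29·2·27 = 1566; M₂M₃ = 2·27·26 = 1404; M₃M₄ = 27·26·23 = 16146; M₄M₅ = 26·23·26 = 15548; M₅M₆ = 23·26·20 = 11960.
Length 3: M₁..M₃: k=1: 0+1404+29·2·26=2912; k=2: 1566+0+29·27·26=21924 → min 2912 | M₂..M₄: k=2: 0+16146+2·27·23=17388; k=3: 1404+0+2·26·23=2600 → min 2600 | M₃..M₅: k=3: 0+15548+27·26·26=33800; k=4: 16146+0+27·23·26=32292 → min 32292 | M₄..M₆: k=4: 0+11960+26·23·20=23920; k=5: 15548+0+26·26·20=29068 → min 23920.
Length 4: M₁..M₄: k=1: 0+2600+29·2·23=3934; k=2: 1566+16146+29·27·23=35721; k=3: 2912+0+29·26·23=20254 → min 3934 | M₂..M₅: k=2: 0+32292+2·27·26=33696; k=3: 1404+15548+2·26·26=18304; k=4: 2600+0+2·23·26=3796 → min 3796 | M₃..M₆: k=3: 0+23920+27·26·20=37960; k=4: 16146+11960+27·23·20=40526; k=5: 32292+0+27·26·20=46332 → min 37960.
Length 5: M₁..M₅: k=1: 0+3796+29·2·26=5304; k=2: 1566+32292+29·27·26=54216; k=3: 2912+15548+29·26·26=38064; k=4: 3934+0+29·23·26=21276 → min 5304 | M₂..M₆: k=2: 0+37960+2·27·20=39040; k=3: 1404+23920+2·26·20=26364; k=4: 2600+11960+2·23·20=15480; k=5: 3796+0+2·26·20=4836 → min 4836.
Length 6: M₁..M₆: k=1: 0+4836+29·2·20=5996; k=2: 1566+37960+29·27·20=55186; k=3: 2912+23920+29·26·20=41912; k=4: 3934+11960+29·23·20=29234; k=5: 5304+0+29·26·20=20384 → min 5996.
Optimal order: (M₁ ((((M₂ M₃) M₄) M₅) M₆)) with cost 5996.

5996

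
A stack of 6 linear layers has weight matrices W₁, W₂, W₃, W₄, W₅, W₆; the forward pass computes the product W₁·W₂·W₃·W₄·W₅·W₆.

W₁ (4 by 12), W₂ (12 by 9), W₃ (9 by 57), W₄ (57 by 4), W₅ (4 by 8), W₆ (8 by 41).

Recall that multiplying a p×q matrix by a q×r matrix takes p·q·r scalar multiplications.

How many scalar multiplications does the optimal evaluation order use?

4068

Adjacent pairs: W₁W₂ = 4·12·9 = 432; W₂W₃ = 12·9·57 = 6156; W₃W₄ = 9·57·4 = 2052; W₄W₅ = 57·4·8 = 1824; W₅W₆ = 4·8·41 = 1312.
Length 3: W₁..W₃: k=1: 0+6156+4·12·57=8892; k=2: 432+0+4·9·57=2484 → min 2484 | W₂..W₄: k=2: 0+2052+12·9·4=2484; k=3: 6156+0+12·57·4=8892 → min 2484 | W₃..W₅: k=3: 0+1824+9·57·8=5928; k=4: 2052+0+9·4·8=2340 → min 2340 | W₄..W₆: k=4: 0+1312+57·4·41=10660; k=5: 1824+0+57·8·41=20520 → min 10660.
Length 4: W₁..W₄: k=1: 0+2484+4·12·4=2676; k=2: 432+2052+4·9·4=2628; k=3: 2484+0+4·57·4=3396 → min 2628 | W₂..W₅: k=2: 0+2340+12·9·8=3204; k=3: 6156+1824+12·57·8=13452; k=4: 2484+0+12·4·8=2868 → min 2868 | W₃..W₆: k=3: 0+10660+9·57·41=31693; k=4: 2052+1312+9·4·41=4840; k=5: 2340+0+9·8·41=5292 → min 4840.
Length 5: W₁..W₅: k=1: 0+2868+4·12·8=3252; k=2: 432+2340+4·9·8=3060; k=3: 2484+1824+4·57·8=6132; k=4: 2628+0+4·4·8=2756 → min 2756 | W₂..W₆: k=2: 0+4840+12·9·41=9268; k=3: 6156+10660+12·57·41=44860; k=4: 2484+1312+12·4·41=5764; k=5: 2868+0+12·8·41=6804 → min 5764.
Length 6: W₁..W₆: k=1: 0+5764+4·12·41=7732; k=2: 432+4840+4·9·41=6748; k=3: 2484+10660+4·57·41=22492; k=4: 2628+1312+4·4·41=4596; k=5: 2756+0+4·8·41=4068 → min 4068.
Optimal order: ((((W₁·W₂)·(W₃·W₄))·W₅)·W₆) with cost 4068.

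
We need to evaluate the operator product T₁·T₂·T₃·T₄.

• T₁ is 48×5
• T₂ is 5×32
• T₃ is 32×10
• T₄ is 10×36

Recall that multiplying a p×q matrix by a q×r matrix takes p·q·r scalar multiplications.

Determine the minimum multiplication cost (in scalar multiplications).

12040

Adjacent pairs: T₁T₂ = 48·5·32 = 7680; T₂T₃ = 5·32·10 = 1600; T₃T₄ = 32·10·36 = 11520.
Length 3: T₁..T₃: k=1: 0+1600+48·5·10=4000; k=2: 7680+0+48·32·10=23040 → min 4000 | T₂..T₄: k=2: 0+11520+5·32·36=17280; k=3: 1600+0+5·10·36=3400 → min 3400.
Length 4: T₁..T₄: k=1: 0+3400+48·5·36=12040; k=2: 7680+11520+48·32·36=74496; k=3: 4000+0+48·10·36=21280 → min 12040.
Optimal order: (T₁·((T₂·T₃)·T₄)) with cost 12040.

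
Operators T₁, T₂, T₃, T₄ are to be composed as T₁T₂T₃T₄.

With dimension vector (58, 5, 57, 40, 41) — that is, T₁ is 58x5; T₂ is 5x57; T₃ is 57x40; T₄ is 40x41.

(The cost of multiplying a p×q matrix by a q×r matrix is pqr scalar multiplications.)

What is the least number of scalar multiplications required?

31490

Adjacent pairs: T₁T₂ = 58·5·57 = 16530; T₂T₃ = 5·57·40 = 11400; T₃T₄ = 57·40·41 = 93480.
Length 3: T₁..T₃: k=1: 0+11400+58·5·40=23000; k=2: 16530+0+58·57·40=148770 → min 23000 | T₂..T₄: k=2: 0+93480+5·57·41=105165; k=3: 11400+0+5·40·41=19600 → min 19600.
Length 4: T₁..T₄: k=1: 0+19600+58·5·41=31490; k=2: 16530+93480+58·57·41=245556; k=3: 23000+0+58·40·41=118120 → min 31490.
Optimal order: (T₁((T₂T₃)T₄)) with cost 31490.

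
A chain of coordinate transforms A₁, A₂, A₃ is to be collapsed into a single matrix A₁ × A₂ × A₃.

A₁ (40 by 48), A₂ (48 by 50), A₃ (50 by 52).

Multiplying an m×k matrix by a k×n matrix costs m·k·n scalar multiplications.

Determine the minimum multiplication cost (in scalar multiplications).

200000

Order (A₁ × (A₂ × A₃)): (A₂ × A₃): 48×50 by 50×52 → 48×52, cost 48·50·52 = 124800; (A₁ × (A₂ × A₃)): 40×48 by 48×52 → 40×52, cost 40·48·52 = 99840; cumulative 224640. Total 224640.
Order ((A₁ × A₂) × A₃): (A₁ × A₂): 40×48 by 48×50 → 40×50, cost 40·48·50 = 96000; ((A₁ × A₂) × A₃): 40×50 by 50×52 → 40×52, cost 40·50·52 = 104000; cumulative 200000. Total 200000.
Minimum: 200000.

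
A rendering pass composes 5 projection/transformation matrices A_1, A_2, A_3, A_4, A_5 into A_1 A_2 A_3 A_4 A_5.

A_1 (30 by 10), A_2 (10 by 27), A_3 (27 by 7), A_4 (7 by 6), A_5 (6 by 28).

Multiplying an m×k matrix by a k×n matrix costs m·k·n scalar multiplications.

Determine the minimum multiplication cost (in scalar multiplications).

Adjacent pairs: A_1A_2 = 30·10·27 = 8100; A_2A_3 = 10·27·7 = 1890; A_3A_4 = 27·7·6 = 1134; A_4A_5 = 7·6·28 = 1176.
Length 3: A_1..A_3: k=1: 0+1890+30·10·7=3990; k=2: 8100+0+30·27·7=13770 → min 3990 | A_2..A_4: k=2: 0+1134+10·27·6=2754; k=3: 1890+0+10·7·6=2310 → min 2310 | A_3..A_5: k=3: 0+1176+27·7·28=6468; k=4: 1134+0+27·6·28=5670 → min 5670.
Length 4: A_1..A_4: k=1: 0+2310+30·10·6=4110; k=2: 8100+1134+30·27·6=14094; k=3: 3990+0+30·7·6=5250 → min 4110 | A_2..A_5: k=2: 0+5670+10·27·28=13230; k=3: 1890+1176+10·7·28=5026; k=4: 2310+0+10·6·28=3990 → min 3990.
Length 5: A_1..A_5: k=1: 0+3990+30·10·28=12390; k=2: 8100+5670+30·27·28=36450; k=3: 3990+1176+30·7·28=11046; k=4: 4110+0+30·6·28=9150 → min 9150.
Optimal order: ((A_1 ((A_2 A_3) A_4)) A_5) with cost 9150.

9150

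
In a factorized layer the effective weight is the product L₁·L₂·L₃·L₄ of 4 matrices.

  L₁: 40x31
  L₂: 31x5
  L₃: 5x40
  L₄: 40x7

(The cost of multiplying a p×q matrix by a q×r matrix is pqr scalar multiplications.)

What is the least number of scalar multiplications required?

9000

Adjacent pairs: L₁L₂ = 40·31·5 = 6200; L₂L₃ = 31·5·40 = 6200; L₃L₄ = 5·40·7 = 1400.
Length 3: L₁..L₃: k=1: 0+6200+40·31·40=55800; k=2: 6200+0+40·5·40=14200 → min 14200 | L₂..L₄: k=2: 0+1400+31·5·7=2485; k=3: 6200+0+31·40·7=14880 → min 2485.
Length 4: L₁..L₄: k=1: 0+2485+40·31·7=11165; k=2: 6200+1400+40·5·7=9000; k=3: 14200+0+40·40·7=25400 → min 9000.
Optimal order: ((L₁·L₂)·(L₃·L₄)) with cost 9000.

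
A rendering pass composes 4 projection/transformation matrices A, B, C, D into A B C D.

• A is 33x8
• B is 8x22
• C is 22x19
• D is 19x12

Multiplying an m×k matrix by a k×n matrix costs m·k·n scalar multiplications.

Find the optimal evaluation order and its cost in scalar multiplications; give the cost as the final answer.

8336

Adjacent pairs: AB = 33·8·22 = 5808; BC = 8·22·19 = 3344; CD = 22·19·12 = 5016.
Length 3: A..C: k=1: 0+3344+33·8·19=8360; k=2: 5808+0+33·22·19=19602 → min 8360 | B..D: k=2: 0+5016+8·22·12=7128; k=3: 3344+0+8·19·12=5168 → min 5168.
Length 4: A..D: k=1: 0+5168+33·8·12=8336; k=2: 5808+5016+33·22·12=19536; k=3: 8360+0+33·19·12=15884 → min 8336.
Optimal parenthesization: (A ((B C) D)) with cost 8336.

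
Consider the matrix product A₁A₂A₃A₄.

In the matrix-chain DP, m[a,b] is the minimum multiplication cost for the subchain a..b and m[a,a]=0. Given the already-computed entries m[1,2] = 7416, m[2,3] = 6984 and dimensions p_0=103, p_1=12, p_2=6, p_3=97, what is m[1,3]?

m[1,3] = min over k∈[1,2] of m[1,k]+m[k+1,3]+p_{0}·p_k·p_{3}.
k=1: 0 + 6984 + 103·12·97 = 126876; k=2: 7416 + 0 + 103·6·97 = 67362.
Minimum: 67362 at k=2.

67362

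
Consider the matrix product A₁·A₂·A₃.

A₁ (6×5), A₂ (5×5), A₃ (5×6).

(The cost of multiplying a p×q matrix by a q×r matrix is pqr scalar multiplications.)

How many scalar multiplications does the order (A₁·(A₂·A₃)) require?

(A₂·A₃): 5×5 by 5×6 → 5×6, cost 5·5·6 = 150
(A₁·(A₂·A₃)): 6×5 by 5×6 → 6×6, cost 6·5·6 = 180; cumulative 330
Total: 330 scalar multiplications.

330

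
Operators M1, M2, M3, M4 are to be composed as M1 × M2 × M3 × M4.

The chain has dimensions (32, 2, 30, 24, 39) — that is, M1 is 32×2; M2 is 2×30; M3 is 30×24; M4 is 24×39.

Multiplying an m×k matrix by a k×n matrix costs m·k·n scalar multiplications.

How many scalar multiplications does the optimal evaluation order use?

5808

Adjacent pairs: M1M2 = 32·2·30 = 1920; M2M3 = 2·30·24 = 1440; M3M4 = 30·24·39 = 28080.
Length 3: M1..M3: k=1: 0+1440+32·2·24=2976; k=2: 1920+0+32·30·24=24960 → min 2976 | M2..M4: k=2: 0+28080+2·30·39=30420; k=3: 1440+0+2·24·39=3312 → min 3312.
Length 4: M1..M4: k=1: 0+3312+32·2·39=5808; k=2: 1920+28080+32·30·39=67440; k=3: 2976+0+32·24·39=32928 → min 5808.
Optimal order: (M1 × ((M2 × M3) × M4)) with cost 5808.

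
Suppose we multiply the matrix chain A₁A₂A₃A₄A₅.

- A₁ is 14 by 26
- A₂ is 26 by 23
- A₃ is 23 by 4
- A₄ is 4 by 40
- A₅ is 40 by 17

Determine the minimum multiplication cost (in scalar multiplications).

7520

Adjacent pairs: A₁A₂ = 14·26·23 = 8372; A₂A₃ = 26·23·4 = 2392; A₃A₄ = 23·4·40 = 3680; A₄A₅ = 4·40·17 = 2720.
Length 3: A₁..A₃: k=1: 0+2392+14·26·4=3848; k=2: 8372+0+14·23·4=9660 → min 3848 | A₂..A₄: k=2: 0+3680+26·23·40=27600; k=3: 2392+0+26·4·40=6552 → min 6552 | A₃..A₅: k=3: 0+2720+23·4·17=4284; k=4: 3680+0+23·40·17=19320 → min 4284.
Length 4: A₁..A₄: k=1: 0+6552+14·26·40=21112; k=2: 8372+3680+14·23·40=24932; k=3: 3848+0+14·4·40=6088 → min 6088 | A₂..A₅: k=2: 0+4284+26·23·17=14450; k=3: 2392+2720+26·4·17=6880; k=4: 6552+0+26·40·17=24232 → min 6880.
Length 5: A₁..A₅: k=1: 0+6880+14·26·17=13068; k=2: 8372+4284+14·23·17=18130; k=3: 3848+2720+14·4·17=7520; k=4: 6088+0+14·40·17=15608 → min 7520.
Optimal order: ((A₁(A₂A₃))(A₄A₅)) with cost 7520.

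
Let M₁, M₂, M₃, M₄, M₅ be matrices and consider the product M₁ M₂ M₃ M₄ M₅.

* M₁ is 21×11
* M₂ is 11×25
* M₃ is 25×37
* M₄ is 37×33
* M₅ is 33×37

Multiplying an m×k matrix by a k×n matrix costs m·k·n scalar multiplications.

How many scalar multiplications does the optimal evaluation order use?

Adjacent pairs: M₁M₂ = 21·11·25 = 5775; M₂M₃ = 11·25·37 = 10175; M₃M₄ = 25·37·33 = 30525; M₄M₅ = 37·33·37 = 45177.
Length 3: M₁..M₃: k=1: 0+10175+21·11·37=18722; k=2: 5775+0+21·25·37=25200 → min 18722 | M₂..M₄: k=2: 0+30525+11·25·33=39600; k=3: 10175+0+11·37·33=23606 → min 23606 | M₃..M₅: k=3: 0+45177+25·37·37=79402; k=4: 30525+0+25·33·37=61050 → min 61050.
Length 4: M₁..M₄: k=1: 0+23606+21·11·33=31229; k=2: 5775+30525+21·25·33=53625; k=3: 18722+0+21·37·33=44363 → min 31229 | M₂..M₅: k=2: 0+61050+11·25·37=71225; k=3: 10175+45177+11·37·37=70411; k=4: 23606+0+11·33·37=37037 → min 37037.
Length 5: M₁..M₅: k=1: 0+37037+21·11·37=45584; k=2: 5775+61050+21·25·37=86250; k=3: 18722+45177+21·37·37=92648; k=4: 31229+0+21·33·37=56870 → min 45584.
Optimal order: (M₁ (((M₂ M₃) M₄) M₅)) with cost 45584.

45584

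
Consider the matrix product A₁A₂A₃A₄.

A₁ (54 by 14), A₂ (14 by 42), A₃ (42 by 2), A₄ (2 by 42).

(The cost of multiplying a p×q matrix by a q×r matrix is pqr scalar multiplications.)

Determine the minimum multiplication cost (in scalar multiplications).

7224

Adjacent pairs: A₁A₂ = 54·14·42 = 31752; A₂A₃ = 14·42·2 = 1176; A₃A₄ = 42·2·42 = 3528.
Length 3: A₁..A₃: k=1: 0+1176+54·14·2=2688; k=2: 31752+0+54·42·2=36288 → min 2688 | A₂..A₄: k=2: 0+3528+14·42·42=28224; k=3: 1176+0+14·2·42=2352 → min 2352.
Length 4: A₁..A₄: k=1: 0+2352+54·14·42=34104; k=2: 31752+3528+54·42·42=130536; k=3: 2688+0+54·2·42=7224 → min 7224.
Optimal order: ((A₁(A₂A₃))A₄) with cost 7224.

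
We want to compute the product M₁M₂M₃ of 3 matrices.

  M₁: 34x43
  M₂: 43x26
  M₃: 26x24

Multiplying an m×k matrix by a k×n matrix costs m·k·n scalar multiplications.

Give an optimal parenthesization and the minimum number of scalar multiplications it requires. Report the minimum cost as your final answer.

59228

(M₁(M₂M₃)): cost 61920.
((M₁M₂)M₃): cost 59228.
Optimal: ((M₁M₂)M₃) with cost 59228.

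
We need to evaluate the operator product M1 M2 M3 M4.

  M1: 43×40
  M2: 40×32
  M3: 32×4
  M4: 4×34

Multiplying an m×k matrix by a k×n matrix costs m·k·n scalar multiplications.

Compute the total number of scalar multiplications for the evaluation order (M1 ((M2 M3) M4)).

(M2 M3): 40×32 by 32×4 → 40×4, cost 40·32·4 = 5120
((M2 M3) M4): 40×4 by 4×34 → 40×34, cost 40·4·34 = 5440; cumulative 10560
(M1 ((M2 M3) M4)): 43×40 by 40×34 → 43×34, cost 43·40·34 = 58480; cumulative 69040
Total: 69040 scalar multiplications.

69040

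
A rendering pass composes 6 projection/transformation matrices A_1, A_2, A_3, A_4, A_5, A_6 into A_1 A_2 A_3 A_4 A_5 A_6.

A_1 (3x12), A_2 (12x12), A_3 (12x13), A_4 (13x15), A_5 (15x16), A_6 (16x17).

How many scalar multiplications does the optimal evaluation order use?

Adjacent pairs: A_1A_2 = 3·12·12 = 432; A_2A_3 = 12·12·13 = 1872; A_3A_4 = 12·13·15 = 2340; A_4A_5 = 13·15·16 = 3120; A_5A_6 = 15·16·17 = 4080.
Length 3: A_1..A_3: k=1: 0+1872+3·12·13=2340; k=2: 432+0+3·12·13=900 → min 900 | A_2..A_4: k=2: 0+2340+12·12·15=4500; k=3: 1872+0+12·13·15=4212 → min 4212 | A_3..A_5: k=3: 0+3120+12·13·16=5616; k=4: 2340+0+12·15·16=5220 → min 5220 | A_4..A_6: k=4: 0+4080+13·15·17=7395; k=5: 3120+0+13·16·17=6656 → min 6656.
Length 4: A_1..A_4: k=1: 0+4212+3·12·15=4752; k=2: 432+2340+3·12·15=3312; k=3: 900+0+3·13·15=1485 → min 1485 | A_2..A_5: k=2: 0+5220+12·12·16=7524; k=3: 1872+3120+12·13·16=7488; k=4: 4212+0+12·15·16=7092 → min 7092 | A_3..A_6: k=3: 0+6656+12·13·17=9308; k=4: 2340+4080+12·15·17=9480; k=5: 5220+0+12·16·17=8484 → min 8484.
Length 5: A_1..A_5: k=1: 0+7092+3·12·16=7668; k=2: 432+5220+3·12·16=6228; k=3: 900+3120+3·13·16=4644; k=4: 1485+0+3·15·16=2205 → min 2205 | A_2..A_6: k=2: 0+8484+12·12·17=10932; k=3: 1872+6656+12·13·17=11180; k=4: 4212+4080+12·15·17=11352; k=5: 7092+0+12·16·17=10356 → min 10356.
Length 6: A_1..A_6: k=1: 0+10356+3·12·17=10968; k=2: 432+8484+3·12·17=9528; k=3: 900+6656+3·13·17=8219; k=4: 1485+4080+3·15·17=6330; k=5: 2205+0+3·16·17=3021 → min 3021.
Optimal order: (((((A_1 A_2) A_3) A_4) A_5) A_6) with cost 3021.

3021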